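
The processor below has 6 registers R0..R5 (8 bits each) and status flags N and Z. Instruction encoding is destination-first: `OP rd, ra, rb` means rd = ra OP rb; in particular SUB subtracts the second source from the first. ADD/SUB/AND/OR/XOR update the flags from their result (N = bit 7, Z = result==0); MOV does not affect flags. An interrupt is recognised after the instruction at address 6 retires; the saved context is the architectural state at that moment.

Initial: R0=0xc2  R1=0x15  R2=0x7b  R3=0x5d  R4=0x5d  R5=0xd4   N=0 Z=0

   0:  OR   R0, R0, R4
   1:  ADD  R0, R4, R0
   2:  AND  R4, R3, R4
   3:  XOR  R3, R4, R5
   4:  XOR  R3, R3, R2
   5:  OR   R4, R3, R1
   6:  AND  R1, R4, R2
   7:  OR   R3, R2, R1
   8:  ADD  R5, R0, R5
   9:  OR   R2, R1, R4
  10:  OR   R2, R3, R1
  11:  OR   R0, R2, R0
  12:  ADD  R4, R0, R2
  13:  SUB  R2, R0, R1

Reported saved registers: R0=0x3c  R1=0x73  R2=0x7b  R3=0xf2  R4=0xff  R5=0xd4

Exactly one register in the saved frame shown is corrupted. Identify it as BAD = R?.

BAD = R4

after  0: R0=0xdf R1=0x15 R2=0x7b R3=0x5d R4=0x5d R5=0xd4  N=1 Z=0
after  1: R0=0x3c R1=0x15 R2=0x7b R3=0x5d R4=0x5d R5=0xd4  N=0 Z=0
after  2: R0=0x3c R1=0x15 R2=0x7b R3=0x5d R4=0x5d R5=0xd4  N=0 Z=0
after  3: R0=0x3c R1=0x15 R2=0x7b R3=0x89 R4=0x5d R5=0xd4  N=1 Z=0
after  4: R0=0x3c R1=0x15 R2=0x7b R3=0xf2 R4=0x5d R5=0xd4  N=1 Z=0
after  5: R0=0x3c R1=0x15 R2=0x7b R3=0xf2 R4=0xf7 R5=0xd4  N=1 Z=0
after  6: R0=0x3c R1=0x73 R2=0x7b R3=0xf2 R4=0xf7 R5=0xd4  N=0 Z=0
-- IRQ taken; context saved, return-PC = 7 --
mismatch: R4: reported 0xff vs actual 0xf7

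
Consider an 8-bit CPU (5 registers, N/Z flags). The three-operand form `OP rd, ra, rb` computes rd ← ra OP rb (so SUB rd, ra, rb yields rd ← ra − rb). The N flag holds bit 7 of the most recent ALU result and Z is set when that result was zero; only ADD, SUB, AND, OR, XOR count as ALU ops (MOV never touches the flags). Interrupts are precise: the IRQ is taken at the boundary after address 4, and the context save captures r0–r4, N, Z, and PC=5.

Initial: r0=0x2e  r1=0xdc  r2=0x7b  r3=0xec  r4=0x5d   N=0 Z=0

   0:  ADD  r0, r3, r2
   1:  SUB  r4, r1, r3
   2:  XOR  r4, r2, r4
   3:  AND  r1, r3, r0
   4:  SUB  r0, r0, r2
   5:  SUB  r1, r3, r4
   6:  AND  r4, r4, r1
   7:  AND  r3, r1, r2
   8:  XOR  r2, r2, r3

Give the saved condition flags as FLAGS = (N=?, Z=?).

FLAGS = (N=1, Z=0)

after  0: r0=0x67 r1=0xdc r2=0x7b r3=0xec r4=0x5d  N=0 Z=0
after  1: r0=0x67 r1=0xdc r2=0x7b r3=0xec r4=0xf0  N=1 Z=0
after  2: r0=0x67 r1=0xdc r2=0x7b r3=0xec r4=0x8b  N=1 Z=0
after  3: r0=0x67 r1=0x64 r2=0x7b r3=0xec r4=0x8b  N=0 Z=0
after  4: r0=0xec r1=0x64 r2=0x7b r3=0xec r4=0x8b  N=1 Z=0
-- IRQ taken; context saved, return-PC = 5 --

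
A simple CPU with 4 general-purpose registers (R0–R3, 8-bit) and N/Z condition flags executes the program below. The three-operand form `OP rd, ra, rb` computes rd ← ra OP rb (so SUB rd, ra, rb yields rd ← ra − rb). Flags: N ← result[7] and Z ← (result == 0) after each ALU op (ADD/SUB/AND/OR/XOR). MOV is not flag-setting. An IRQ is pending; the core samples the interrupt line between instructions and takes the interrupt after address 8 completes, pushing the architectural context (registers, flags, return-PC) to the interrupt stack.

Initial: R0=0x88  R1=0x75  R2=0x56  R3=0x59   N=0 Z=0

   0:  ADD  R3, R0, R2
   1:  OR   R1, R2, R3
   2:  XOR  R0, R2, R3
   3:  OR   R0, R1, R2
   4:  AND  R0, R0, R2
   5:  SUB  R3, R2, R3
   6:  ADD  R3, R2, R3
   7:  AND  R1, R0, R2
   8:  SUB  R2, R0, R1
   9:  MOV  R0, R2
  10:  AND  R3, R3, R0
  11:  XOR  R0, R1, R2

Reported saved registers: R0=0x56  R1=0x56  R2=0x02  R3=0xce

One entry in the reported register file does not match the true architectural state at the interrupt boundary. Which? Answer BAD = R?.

BAD = R2

after  0: R0=0x88 R1=0x75 R2=0x56 R3=0xde  N=1 Z=0
after  1: R0=0x88 R1=0xde R2=0x56 R3=0xde  N=1 Z=0
after  2: R0=0x88 R1=0xde R2=0x56 R3=0xde  N=1 Z=0
after  3: R0=0xde R1=0xde R2=0x56 R3=0xde  N=1 Z=0
after  4: R0=0x56 R1=0xde R2=0x56 R3=0xde  N=0 Z=0
after  5: R0=0x56 R1=0xde R2=0x56 R3=0x78  N=0 Z=0
after  6: R0=0x56 R1=0xde R2=0x56 R3=0xce  N=1 Z=0
after  7: R0=0x56 R1=0x56 R2=0x56 R3=0xce  N=0 Z=0
after  8: R0=0x56 R1=0x56 R2=0x00 R3=0xce  N=0 Z=1
-- IRQ taken; context saved, return-PC = 9 --
mismatch: R2: reported 0x02 vs actual 0x00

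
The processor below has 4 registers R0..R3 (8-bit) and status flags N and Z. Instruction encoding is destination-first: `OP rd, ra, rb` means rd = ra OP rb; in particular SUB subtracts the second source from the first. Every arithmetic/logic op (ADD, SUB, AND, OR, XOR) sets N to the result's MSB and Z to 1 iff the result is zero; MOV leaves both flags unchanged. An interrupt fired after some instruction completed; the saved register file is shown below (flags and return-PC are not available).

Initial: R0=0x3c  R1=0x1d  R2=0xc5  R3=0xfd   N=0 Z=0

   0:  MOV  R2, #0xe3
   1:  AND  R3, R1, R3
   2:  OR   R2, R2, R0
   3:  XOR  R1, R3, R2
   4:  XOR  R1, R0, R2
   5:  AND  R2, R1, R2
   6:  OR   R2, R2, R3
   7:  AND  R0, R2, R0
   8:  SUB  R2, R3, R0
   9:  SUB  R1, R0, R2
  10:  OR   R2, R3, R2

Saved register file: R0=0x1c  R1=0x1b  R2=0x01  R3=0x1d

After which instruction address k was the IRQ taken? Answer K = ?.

after  0: R0=0x3c R1=0x1d R2=0xe3 R3=0xfd  N=0 Z=0
after  1: R0=0x3c R1=0x1d R2=0xe3 R3=0x1d  N=0 Z=0
after  2: R0=0x3c R1=0x1d R2=0xff R3=0x1d  N=1 Z=0
after  3: R0=0x3c R1=0xe2 R2=0xff R3=0x1d  N=1 Z=0
after  4: R0=0x3c R1=0xc3 R2=0xff R3=0x1d  N=1 Z=0
after  5: R0=0x3c R1=0xc3 R2=0xc3 R3=0x1d  N=1 Z=0
after  6: R0=0x3c R1=0xc3 R2=0xdf R3=0x1d  N=1 Z=0
after  7: R0=0x1c R1=0xc3 R2=0xdf R3=0x1d  N=0 Z=0
after  8: R0=0x1c R1=0xc3 R2=0x01 R3=0x1d  N=0 Z=0
after  9: R0=0x1c R1=0x1b R2=0x01 R3=0x1d  N=0 Z=0
-- IRQ taken; context saved, return-PC = 10 --

K = 9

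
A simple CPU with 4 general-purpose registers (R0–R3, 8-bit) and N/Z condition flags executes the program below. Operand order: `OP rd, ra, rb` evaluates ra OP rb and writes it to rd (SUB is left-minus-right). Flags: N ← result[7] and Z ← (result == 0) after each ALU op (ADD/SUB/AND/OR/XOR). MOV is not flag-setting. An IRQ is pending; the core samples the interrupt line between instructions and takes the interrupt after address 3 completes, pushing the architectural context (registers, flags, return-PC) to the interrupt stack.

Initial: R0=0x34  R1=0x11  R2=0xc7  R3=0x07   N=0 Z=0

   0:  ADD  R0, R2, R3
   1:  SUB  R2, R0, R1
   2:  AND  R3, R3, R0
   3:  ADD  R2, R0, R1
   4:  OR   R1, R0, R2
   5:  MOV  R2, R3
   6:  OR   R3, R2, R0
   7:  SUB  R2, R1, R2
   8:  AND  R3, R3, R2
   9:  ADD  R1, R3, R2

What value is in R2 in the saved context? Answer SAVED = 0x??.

after  0: R0=0xce R1=0x11 R2=0xc7 R3=0x07  N=1 Z=0
after  1: R0=0xce R1=0x11 R2=0xbd R3=0x07  N=1 Z=0
after  2: R0=0xce R1=0x11 R2=0xbd R3=0x06  N=0 Z=0
after  3: R0=0xce R1=0x11 R2=0xdf R3=0x06  N=1 Z=0
-- IRQ taken; context saved, return-PC = 4 --

SAVED = 0xdf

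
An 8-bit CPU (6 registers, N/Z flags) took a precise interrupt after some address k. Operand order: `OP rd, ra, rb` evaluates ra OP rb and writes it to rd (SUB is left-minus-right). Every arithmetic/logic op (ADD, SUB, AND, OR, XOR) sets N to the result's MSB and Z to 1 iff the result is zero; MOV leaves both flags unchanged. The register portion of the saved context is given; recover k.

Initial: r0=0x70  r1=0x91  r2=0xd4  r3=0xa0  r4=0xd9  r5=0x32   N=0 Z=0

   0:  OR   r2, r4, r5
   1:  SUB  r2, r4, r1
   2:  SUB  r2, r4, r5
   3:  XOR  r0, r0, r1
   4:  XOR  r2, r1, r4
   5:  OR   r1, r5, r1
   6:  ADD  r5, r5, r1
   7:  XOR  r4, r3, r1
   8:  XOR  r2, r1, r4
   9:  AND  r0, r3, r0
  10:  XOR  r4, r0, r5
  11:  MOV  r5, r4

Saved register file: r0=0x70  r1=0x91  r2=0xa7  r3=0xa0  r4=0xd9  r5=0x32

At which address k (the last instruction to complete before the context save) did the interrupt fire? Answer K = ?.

after  0: r0=0x70 r1=0x91 r2=0xfb r3=0xa0 r4=0xd9 r5=0x32  N=1 Z=0
after  1: r0=0x70 r1=0x91 r2=0x48 r3=0xa0 r4=0xd9 r5=0x32  N=0 Z=0
after  2: r0=0x70 r1=0x91 r2=0xa7 r3=0xa0 r4=0xd9 r5=0x32  N=1 Z=0
-- IRQ taken; context saved, return-PC = 3 --

K = 2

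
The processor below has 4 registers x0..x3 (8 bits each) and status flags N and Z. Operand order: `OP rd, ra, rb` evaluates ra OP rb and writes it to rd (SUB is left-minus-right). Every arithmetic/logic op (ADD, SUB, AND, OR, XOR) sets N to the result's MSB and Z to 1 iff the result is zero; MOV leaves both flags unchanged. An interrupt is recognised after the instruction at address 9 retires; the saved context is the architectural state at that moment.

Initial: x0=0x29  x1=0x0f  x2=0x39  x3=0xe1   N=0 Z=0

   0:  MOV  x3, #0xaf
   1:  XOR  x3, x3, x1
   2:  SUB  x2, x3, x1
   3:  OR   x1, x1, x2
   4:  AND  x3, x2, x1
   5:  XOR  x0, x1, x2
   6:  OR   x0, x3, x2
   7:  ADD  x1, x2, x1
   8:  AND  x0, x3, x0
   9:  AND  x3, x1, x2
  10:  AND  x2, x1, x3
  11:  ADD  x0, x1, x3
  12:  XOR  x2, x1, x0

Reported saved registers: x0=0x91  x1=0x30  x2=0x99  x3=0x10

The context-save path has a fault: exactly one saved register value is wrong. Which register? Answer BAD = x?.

after  0: x0=0x29 x1=0x0f x2=0x39 x3=0xaf  N=0 Z=0
after  1: x0=0x29 x1=0x0f x2=0x39 x3=0xa0  N=1 Z=0
after  2: x0=0x29 x1=0x0f x2=0x91 x3=0xa0  N=1 Z=0
after  3: x0=0x29 x1=0x9f x2=0x91 x3=0xa0  N=1 Z=0
after  4: x0=0x29 x1=0x9f x2=0x91 x3=0x91  N=1 Z=0
after  5: x0=0x0e x1=0x9f x2=0x91 x3=0x91  N=0 Z=0
after  6: x0=0x91 x1=0x9f x2=0x91 x3=0x91  N=1 Z=0
after  7: x0=0x91 x1=0x30 x2=0x91 x3=0x91  N=0 Z=0
after  8: x0=0x91 x1=0x30 x2=0x91 x3=0x91  N=1 Z=0
after  9: x0=0x91 x1=0x30 x2=0x91 x3=0x10  N=0 Z=0
-- IRQ taken; context saved, return-PC = 10 --
mismatch: x2: reported 0x99 vs actual 0x91

BAD = x2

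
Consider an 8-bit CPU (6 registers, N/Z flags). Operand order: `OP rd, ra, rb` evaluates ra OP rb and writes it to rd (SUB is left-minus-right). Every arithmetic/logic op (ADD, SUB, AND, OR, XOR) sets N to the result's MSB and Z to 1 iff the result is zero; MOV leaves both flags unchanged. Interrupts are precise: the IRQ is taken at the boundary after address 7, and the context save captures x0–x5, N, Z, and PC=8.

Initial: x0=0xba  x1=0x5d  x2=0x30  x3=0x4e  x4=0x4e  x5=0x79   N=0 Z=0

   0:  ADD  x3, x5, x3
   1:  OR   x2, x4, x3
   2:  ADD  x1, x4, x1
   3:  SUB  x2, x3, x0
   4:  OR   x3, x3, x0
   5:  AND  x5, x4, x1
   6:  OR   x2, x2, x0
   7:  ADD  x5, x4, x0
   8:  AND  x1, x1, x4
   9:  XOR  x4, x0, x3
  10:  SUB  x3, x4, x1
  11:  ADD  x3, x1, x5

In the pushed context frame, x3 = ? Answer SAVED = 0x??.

SAVED = 0xff

after  0: x0=0xba x1=0x5d x2=0x30 x3=0xc7 x4=0x4e x5=0x79  N=1 Z=0
after  1: x0=0xba x1=0x5d x2=0xcf x3=0xc7 x4=0x4e x5=0x79  N=1 Z=0
after  2: x0=0xba x1=0xab x2=0xcf x3=0xc7 x4=0x4e x5=0x79  N=1 Z=0
after  3: x0=0xba x1=0xab x2=0x0d x3=0xc7 x4=0x4e x5=0x79  N=0 Z=0
after  4: x0=0xba x1=0xab x2=0x0d x3=0xff x4=0x4e x5=0x79  N=1 Z=0
after  5: x0=0xba x1=0xab x2=0x0d x3=0xff x4=0x4e x5=0x0a  N=0 Z=0
after  6: x0=0xba x1=0xab x2=0xbf x3=0xff x4=0x4e x5=0x0a  N=1 Z=0
after  7: x0=0xba x1=0xab x2=0xbf x3=0xff x4=0x4e x5=0x08  N=0 Z=0
-- IRQ taken; context saved, return-PC = 8 --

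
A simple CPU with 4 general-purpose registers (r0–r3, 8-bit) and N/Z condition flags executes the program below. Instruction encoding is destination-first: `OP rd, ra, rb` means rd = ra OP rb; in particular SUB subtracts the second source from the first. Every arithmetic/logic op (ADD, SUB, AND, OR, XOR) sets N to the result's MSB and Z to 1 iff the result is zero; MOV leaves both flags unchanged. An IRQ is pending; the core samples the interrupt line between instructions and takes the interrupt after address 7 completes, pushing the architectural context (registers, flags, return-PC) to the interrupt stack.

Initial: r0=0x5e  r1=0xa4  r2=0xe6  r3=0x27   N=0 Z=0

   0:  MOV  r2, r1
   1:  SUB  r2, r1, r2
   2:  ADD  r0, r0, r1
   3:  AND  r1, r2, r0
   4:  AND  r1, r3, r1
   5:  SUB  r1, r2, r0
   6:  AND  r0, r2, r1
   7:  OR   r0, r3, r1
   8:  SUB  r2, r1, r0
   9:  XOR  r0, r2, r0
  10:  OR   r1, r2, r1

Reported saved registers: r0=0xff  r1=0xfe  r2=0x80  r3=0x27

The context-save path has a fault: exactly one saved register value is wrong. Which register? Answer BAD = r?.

after  0: r0=0x5e r1=0xa4 r2=0xa4 r3=0x27  N=0 Z=0
after  1: r0=0x5e r1=0xa4 r2=0x00 r3=0x27  N=0 Z=1
after  2: r0=0x02 r1=0xa4 r2=0x00 r3=0x27  N=0 Z=0
after  3: r0=0x02 r1=0x00 r2=0x00 r3=0x27  N=0 Z=1
after  4: r0=0x02 r1=0x00 r2=0x00 r3=0x27  N=0 Z=1
after  5: r0=0x02 r1=0xfe r2=0x00 r3=0x27  N=1 Z=0
after  6: r0=0x00 r1=0xfe r2=0x00 r3=0x27  N=0 Z=1
after  7: r0=0xff r1=0xfe r2=0x00 r3=0x27  N=1 Z=0
-- IRQ taken; context saved, return-PC = 8 --
mismatch: r2: reported 0x80 vs actual 0x00

BAD = r2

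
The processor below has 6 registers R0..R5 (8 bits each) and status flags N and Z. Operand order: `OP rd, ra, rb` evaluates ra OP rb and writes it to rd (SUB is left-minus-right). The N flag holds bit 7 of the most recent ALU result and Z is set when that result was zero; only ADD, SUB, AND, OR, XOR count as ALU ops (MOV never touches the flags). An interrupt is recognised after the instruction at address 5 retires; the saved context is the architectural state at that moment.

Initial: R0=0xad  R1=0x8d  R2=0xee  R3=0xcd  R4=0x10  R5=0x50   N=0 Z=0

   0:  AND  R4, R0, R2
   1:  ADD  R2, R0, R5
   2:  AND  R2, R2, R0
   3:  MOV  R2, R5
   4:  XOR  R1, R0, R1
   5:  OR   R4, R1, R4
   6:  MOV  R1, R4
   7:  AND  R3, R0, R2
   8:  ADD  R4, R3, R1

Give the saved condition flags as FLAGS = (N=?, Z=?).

after  0: R0=0xad R1=0x8d R2=0xee R3=0xcd R4=0xac R5=0x50  N=1 Z=0
after  1: R0=0xad R1=0x8d R2=0xfd R3=0xcd R4=0xac R5=0x50  N=1 Z=0
after  2: R0=0xad R1=0x8d R2=0xad R3=0xcd R4=0xac R5=0x50  N=1 Z=0
after  3: R0=0xad R1=0x8d R2=0x50 R3=0xcd R4=0xac R5=0x50  N=1 Z=0
after  4: R0=0xad R1=0x20 R2=0x50 R3=0xcd R4=0xac R5=0x50  N=0 Z=0
after  5: R0=0xad R1=0x20 R2=0x50 R3=0xcd R4=0xac R5=0x50  N=1 Z=0
-- IRQ taken; context saved, return-PC = 6 --

FLAGS = (N=1, Z=0)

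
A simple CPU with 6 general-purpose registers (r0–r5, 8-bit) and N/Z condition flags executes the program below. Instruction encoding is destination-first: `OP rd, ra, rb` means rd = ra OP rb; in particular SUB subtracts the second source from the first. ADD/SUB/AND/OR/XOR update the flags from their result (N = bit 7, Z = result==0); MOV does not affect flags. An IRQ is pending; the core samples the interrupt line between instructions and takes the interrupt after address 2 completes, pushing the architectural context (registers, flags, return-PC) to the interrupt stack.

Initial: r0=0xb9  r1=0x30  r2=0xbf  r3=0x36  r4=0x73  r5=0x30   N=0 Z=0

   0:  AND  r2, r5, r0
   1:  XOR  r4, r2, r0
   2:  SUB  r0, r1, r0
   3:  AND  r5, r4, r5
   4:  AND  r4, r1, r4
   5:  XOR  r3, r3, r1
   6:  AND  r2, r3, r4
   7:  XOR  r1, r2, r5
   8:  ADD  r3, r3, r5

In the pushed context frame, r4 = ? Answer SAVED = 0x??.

after  0: r0=0xb9 r1=0x30 r2=0x30 r3=0x36 r4=0x73 r5=0x30  N=0 Z=0
after  1: r0=0xb9 r1=0x30 r2=0x30 r3=0x36 r4=0x89 r5=0x30  N=1 Z=0
after  2: r0=0x77 r1=0x30 r2=0x30 r3=0x36 r4=0x89 r5=0x30  N=0 Z=0
-- IRQ taken; context saved, return-PC = 3 --

SAVED = 0x89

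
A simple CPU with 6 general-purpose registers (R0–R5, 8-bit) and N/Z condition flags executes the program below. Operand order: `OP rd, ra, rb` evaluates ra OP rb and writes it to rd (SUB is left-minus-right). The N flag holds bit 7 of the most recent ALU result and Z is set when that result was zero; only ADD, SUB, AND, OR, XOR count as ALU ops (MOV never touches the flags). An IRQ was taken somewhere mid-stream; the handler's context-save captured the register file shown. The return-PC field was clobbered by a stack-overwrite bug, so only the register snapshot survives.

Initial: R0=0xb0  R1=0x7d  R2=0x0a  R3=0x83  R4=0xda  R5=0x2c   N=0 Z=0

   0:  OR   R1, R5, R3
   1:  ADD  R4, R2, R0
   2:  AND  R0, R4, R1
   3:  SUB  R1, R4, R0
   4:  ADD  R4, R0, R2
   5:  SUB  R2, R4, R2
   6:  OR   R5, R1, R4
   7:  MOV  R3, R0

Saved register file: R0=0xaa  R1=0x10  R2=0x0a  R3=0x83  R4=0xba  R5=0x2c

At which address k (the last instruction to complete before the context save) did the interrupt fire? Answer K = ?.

after  0: R0=0xb0 R1=0xaf R2=0x0a R3=0x83 R4=0xda R5=0x2c  N=1 Z=0
after  1: R0=0xb0 R1=0xaf R2=0x0a R3=0x83 R4=0xba R5=0x2c  N=1 Z=0
after  2: R0=0xaa R1=0xaf R2=0x0a R3=0x83 R4=0xba R5=0x2c  N=1 Z=0
after  3: R0=0xaa R1=0x10 R2=0x0a R3=0x83 R4=0xba R5=0x2c  N=0 Z=0
-- IRQ taken; context saved, return-PC = 4 --

K = 3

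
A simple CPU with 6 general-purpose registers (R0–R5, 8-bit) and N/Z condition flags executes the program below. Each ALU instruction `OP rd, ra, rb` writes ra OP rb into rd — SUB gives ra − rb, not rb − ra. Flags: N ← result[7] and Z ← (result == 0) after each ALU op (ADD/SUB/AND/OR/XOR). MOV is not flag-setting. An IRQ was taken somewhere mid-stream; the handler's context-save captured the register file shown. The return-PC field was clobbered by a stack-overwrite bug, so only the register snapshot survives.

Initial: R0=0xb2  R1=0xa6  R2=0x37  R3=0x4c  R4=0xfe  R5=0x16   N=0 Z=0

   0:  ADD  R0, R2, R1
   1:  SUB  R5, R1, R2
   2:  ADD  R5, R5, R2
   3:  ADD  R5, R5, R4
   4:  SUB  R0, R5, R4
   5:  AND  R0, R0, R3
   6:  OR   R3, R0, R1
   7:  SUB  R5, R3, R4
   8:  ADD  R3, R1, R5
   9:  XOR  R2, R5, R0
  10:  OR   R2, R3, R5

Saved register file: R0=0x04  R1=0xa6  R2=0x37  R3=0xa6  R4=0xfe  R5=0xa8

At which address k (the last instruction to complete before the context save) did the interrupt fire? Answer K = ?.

K = 7

after  0: R0=0xdd R1=0xa6 R2=0x37 R3=0x4c R4=0xfe R5=0x16  N=1 Z=0
after  1: R0=0xdd R1=0xa6 R2=0x37 R3=0x4c R4=0xfe R5=0x6f  N=0 Z=0
after  2: R0=0xdd R1=0xa6 R2=0x37 R3=0x4c R4=0xfe R5=0xa6  N=1 Z=0
after  3: R0=0xdd R1=0xa6 R2=0x37 R3=0x4c R4=0xfe R5=0xa4  N=1 Z=0
after  4: R0=0xa6 R1=0xa6 R2=0x37 R3=0x4c R4=0xfe R5=0xa4  N=1 Z=0
after  5: R0=0x04 R1=0xa6 R2=0x37 R3=0x4c R4=0xfe R5=0xa4  N=0 Z=0
after  6: R0=0x04 R1=0xa6 R2=0x37 R3=0xa6 R4=0xfe R5=0xa4  N=1 Z=0
after  7: R0=0x04 R1=0xa6 R2=0x37 R3=0xa6 R4=0xfe R5=0xa8  N=1 Z=0
-- IRQ taken; context saved, return-PC = 8 --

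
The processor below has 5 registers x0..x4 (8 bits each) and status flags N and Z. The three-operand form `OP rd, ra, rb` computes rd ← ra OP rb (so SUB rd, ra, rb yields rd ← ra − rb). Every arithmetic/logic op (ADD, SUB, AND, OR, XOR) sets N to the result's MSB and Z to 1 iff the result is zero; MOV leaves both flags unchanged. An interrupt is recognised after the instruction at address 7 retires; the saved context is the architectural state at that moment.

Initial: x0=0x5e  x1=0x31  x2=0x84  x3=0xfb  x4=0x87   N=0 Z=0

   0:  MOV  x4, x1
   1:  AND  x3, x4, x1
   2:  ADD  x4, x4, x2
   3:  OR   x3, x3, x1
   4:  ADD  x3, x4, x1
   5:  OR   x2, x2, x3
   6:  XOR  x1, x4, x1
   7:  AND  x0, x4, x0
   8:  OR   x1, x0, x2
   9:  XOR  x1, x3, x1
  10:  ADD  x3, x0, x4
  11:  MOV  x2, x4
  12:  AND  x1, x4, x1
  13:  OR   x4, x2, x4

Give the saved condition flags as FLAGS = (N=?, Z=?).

FLAGS = (N=0, Z=0)

after  0: x0=0x5e x1=0x31 x2=0x84 x3=0xfb x4=0x31  N=0 Z=0
after  1: x0=0x5e x1=0x31 x2=0x84 x3=0x31 x4=0x31  N=0 Z=0
after  2: x0=0x5e x1=0x31 x2=0x84 x3=0x31 x4=0xb5  N=1 Z=0
after  3: x0=0x5e x1=0x31 x2=0x84 x3=0x31 x4=0xb5  N=0 Z=0
after  4: x0=0x5e x1=0x31 x2=0x84 x3=0xe6 x4=0xb5  N=1 Z=0
after  5: x0=0x5e x1=0x31 x2=0xe6 x3=0xe6 x4=0xb5  N=1 Z=0
after  6: x0=0x5e x1=0x84 x2=0xe6 x3=0xe6 x4=0xb5  N=1 Z=0
after  7: x0=0x14 x1=0x84 x2=0xe6 x3=0xe6 x4=0xb5  N=0 Z=0
-- IRQ taken; context saved, return-PC = 8 --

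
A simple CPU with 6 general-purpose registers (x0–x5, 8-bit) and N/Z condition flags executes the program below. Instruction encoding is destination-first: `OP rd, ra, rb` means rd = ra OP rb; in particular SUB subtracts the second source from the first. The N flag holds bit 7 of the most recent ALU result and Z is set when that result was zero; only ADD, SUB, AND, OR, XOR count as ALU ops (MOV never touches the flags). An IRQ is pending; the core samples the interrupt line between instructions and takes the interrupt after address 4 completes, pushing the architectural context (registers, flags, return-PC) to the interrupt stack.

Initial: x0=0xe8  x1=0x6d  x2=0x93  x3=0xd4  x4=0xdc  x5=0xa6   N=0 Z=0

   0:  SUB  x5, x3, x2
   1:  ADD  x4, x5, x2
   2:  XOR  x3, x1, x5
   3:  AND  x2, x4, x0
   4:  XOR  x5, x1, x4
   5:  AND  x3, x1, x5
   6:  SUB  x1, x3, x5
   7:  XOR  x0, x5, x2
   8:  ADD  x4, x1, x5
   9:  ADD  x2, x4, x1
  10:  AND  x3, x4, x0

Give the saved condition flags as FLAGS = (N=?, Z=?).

after  0: x0=0xe8 x1=0x6d x2=0x93 x3=0xd4 x4=0xdc x5=0x41  N=0 Z=0
after  1: x0=0xe8 x1=0x6d x2=0x93 x3=0xd4 x4=0xd4 x5=0x41  N=1 Z=0
after  2: x0=0xe8 x1=0x6d x2=0x93 x3=0x2c x4=0xd4 x5=0x41  N=0 Z=0
after  3: x0=0xe8 x1=0x6d x2=0xc0 x3=0x2c x4=0xd4 x5=0x41  N=1 Z=0
after  4: x0=0xe8 x1=0x6d x2=0xc0 x3=0x2c x4=0xd4 x5=0xb9  N=1 Z=0
-- IRQ taken; context saved, return-PC = 5 --

FLAGS = (N=1, Z=0)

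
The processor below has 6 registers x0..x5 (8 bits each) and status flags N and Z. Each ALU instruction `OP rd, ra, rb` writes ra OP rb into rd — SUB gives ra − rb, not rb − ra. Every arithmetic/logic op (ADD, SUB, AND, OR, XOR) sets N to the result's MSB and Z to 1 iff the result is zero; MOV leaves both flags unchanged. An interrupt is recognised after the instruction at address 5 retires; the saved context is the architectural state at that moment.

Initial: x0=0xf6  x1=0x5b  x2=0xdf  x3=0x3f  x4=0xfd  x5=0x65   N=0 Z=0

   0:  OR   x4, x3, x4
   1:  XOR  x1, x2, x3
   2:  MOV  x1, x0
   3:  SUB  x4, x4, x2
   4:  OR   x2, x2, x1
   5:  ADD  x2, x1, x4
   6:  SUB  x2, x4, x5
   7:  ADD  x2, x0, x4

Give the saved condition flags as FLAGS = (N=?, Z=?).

after  0: x0=0xf6 x1=0x5b x2=0xdf x3=0x3f x4=0xff x5=0x65  N=1 Z=0
after  1: x0=0xf6 x1=0xe0 x2=0xdf x3=0x3f x4=0xff x5=0x65  N=1 Z=0
after  2: x0=0xf6 x1=0xf6 x2=0xdf x3=0x3f x4=0xff x5=0x65  N=1 Z=0
after  3: x0=0xf6 x1=0xf6 x2=0xdf x3=0x3f x4=0x20 x5=0x65  N=0 Z=0
after  4: x0=0xf6 x1=0xf6 x2=0xff x3=0x3f x4=0x20 x5=0x65  N=1 Z=0
after  5: x0=0xf6 x1=0xf6 x2=0x16 x3=0x3f x4=0x20 x5=0x65  N=0 Z=0
-- IRQ taken; context saved, return-PC = 6 --

FLAGS = (N=0, Z=0)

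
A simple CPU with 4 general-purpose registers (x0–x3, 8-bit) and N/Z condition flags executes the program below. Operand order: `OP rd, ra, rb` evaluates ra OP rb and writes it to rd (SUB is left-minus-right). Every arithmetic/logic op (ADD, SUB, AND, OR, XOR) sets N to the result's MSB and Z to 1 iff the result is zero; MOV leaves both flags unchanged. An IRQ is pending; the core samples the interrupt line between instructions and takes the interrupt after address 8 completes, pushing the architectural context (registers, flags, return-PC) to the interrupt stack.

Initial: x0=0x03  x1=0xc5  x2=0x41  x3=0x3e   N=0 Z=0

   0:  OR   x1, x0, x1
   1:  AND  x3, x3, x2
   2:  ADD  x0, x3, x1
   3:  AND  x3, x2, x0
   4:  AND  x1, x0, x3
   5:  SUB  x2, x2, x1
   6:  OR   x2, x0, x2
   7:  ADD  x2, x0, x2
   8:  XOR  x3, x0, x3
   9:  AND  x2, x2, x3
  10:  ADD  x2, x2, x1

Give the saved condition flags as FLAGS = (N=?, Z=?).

after  0: x0=0x03 x1=0xc7 x2=0x41 x3=0x3e  N=1 Z=0
after  1: x0=0x03 x1=0xc7 x2=0x41 x3=0x00  N=0 Z=1
after  2: x0=0xc7 x1=0xc7 x2=0x41 x3=0x00  N=1 Z=0
after  3: x0=0xc7 x1=0xc7 x2=0x41 x3=0x41  N=0 Z=0
after  4: x0=0xc7 x1=0x41 x2=0x41 x3=0x41  N=0 Z=0
after  5: x0=0xc7 x1=0x41 x2=0x00 x3=0x41  N=0 Z=1
after  6: x0=0xc7 x1=0x41 x2=0xc7 x3=0x41  N=1 Z=0
after  7: x0=0xc7 x1=0x41 x2=0x8e x3=0x41  N=1 Z=0
after  8: x0=0xc7 x1=0x41 x2=0x8e x3=0x86  N=1 Z=0
-- IRQ taken; context saved, return-PC = 9 --

FLAGS = (N=1, Z=0)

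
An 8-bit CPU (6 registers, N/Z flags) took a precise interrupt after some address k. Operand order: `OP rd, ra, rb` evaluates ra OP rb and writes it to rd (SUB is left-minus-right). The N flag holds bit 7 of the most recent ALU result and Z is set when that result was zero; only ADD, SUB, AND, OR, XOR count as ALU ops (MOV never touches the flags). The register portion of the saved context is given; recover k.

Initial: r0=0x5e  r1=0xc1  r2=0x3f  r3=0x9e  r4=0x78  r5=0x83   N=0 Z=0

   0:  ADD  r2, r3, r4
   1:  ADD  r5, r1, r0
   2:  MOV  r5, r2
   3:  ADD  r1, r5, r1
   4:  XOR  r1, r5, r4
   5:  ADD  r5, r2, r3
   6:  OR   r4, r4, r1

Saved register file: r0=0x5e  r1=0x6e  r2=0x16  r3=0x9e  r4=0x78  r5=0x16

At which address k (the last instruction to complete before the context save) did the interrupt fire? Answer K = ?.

after  0: r0=0x5e r1=0xc1 r2=0x16 r3=0x9e r4=0x78 r5=0x83  N=0 Z=0
after  1: r0=0x5e r1=0xc1 r2=0x16 r3=0x9e r4=0x78 r5=0x1f  N=0 Z=0
after  2: r0=0x5e r1=0xc1 r2=0x16 r3=0x9e r4=0x78 r5=0x16  N=0 Z=0
after  3: r0=0x5e r1=0xd7 r2=0x16 r3=0x9e r4=0x78 r5=0x16  N=1 Z=0
after  4: r0=0x5e r1=0x6e r2=0x16 r3=0x9e r4=0x78 r5=0x16  N=0 Z=0
-- IRQ taken; context saved, return-PC = 5 --

K = 4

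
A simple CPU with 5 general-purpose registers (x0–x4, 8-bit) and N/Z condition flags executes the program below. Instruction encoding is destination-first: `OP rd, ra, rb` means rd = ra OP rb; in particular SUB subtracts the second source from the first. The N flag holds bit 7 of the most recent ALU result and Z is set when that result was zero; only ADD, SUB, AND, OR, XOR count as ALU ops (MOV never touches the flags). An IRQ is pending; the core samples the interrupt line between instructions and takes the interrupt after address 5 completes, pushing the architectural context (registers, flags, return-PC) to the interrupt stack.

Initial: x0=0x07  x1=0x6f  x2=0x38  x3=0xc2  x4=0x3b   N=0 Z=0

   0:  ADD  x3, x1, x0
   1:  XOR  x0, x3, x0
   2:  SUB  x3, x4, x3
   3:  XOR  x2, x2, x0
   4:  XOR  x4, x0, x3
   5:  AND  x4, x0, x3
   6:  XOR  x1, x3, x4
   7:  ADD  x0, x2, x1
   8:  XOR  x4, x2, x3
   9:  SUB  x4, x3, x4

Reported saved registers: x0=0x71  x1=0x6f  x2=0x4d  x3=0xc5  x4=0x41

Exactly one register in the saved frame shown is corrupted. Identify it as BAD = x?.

BAD = x2

after  0: x0=0x07 x1=0x6f x2=0x38 x3=0x76 x4=0x3b  N=0 Z=0
after  1: x0=0x71 x1=0x6f x2=0x38 x3=0x76 x4=0x3b  N=0 Z=0
after  2: x0=0x71 x1=0x6f x2=0x38 x3=0xc5 x4=0x3b  N=1 Z=0
after  3: x0=0x71 x1=0x6f x2=0x49 x3=0xc5 x4=0x3b  N=0 Z=0
after  4: x0=0x71 x1=0x6f x2=0x49 x3=0xc5 x4=0xb4  N=1 Z=0
after  5: x0=0x71 x1=0x6f x2=0x49 x3=0xc5 x4=0x41  N=0 Z=0
-- IRQ taken; context saved, return-PC = 6 --
mismatch: x2: reported 0x4d vs actual 0x49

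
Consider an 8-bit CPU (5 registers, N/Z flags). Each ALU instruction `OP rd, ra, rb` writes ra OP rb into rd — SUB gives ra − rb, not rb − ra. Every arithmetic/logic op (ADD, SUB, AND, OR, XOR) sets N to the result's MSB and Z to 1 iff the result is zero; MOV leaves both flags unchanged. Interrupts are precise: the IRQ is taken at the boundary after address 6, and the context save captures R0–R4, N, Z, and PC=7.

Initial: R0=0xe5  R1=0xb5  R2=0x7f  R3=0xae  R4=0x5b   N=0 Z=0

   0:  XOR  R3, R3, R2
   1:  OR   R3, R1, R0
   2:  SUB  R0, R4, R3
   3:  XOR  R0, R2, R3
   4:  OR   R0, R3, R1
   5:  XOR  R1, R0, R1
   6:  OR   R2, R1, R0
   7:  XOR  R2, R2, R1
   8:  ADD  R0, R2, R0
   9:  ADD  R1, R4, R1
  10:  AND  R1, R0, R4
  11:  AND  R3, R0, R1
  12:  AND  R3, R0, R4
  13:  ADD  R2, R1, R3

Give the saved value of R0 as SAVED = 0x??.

after  0: R0=0xe5 R1=0xb5 R2=0x7f R3=0xd1 R4=0x5b  N=1 Z=0
after  1: R0=0xe5 R1=0xb5 R2=0x7f R3=0xf5 R4=0x5b  N=1 Z=0
after  2: R0=0x66 R1=0xb5 R2=0x7f R3=0xf5 R4=0x5b  N=0 Z=0
after  3: R0=0x8a R1=0xb5 R2=0x7f R3=0xf5 R4=0x5b  N=1 Z=0
after  4: R0=0xf5 R1=0xb5 R2=0x7f R3=0xf5 R4=0x5b  N=1 Z=0
after  5: R0=0xf5 R1=0x40 R2=0x7f R3=0xf5 R4=0x5b  N=0 Z=0
after  6: R0=0xf5 R1=0x40 R2=0xf5 R3=0xf5 R4=0x5b  N=1 Z=0
-- IRQ taken; context saved, return-PC = 7 --

SAVED = 0xf5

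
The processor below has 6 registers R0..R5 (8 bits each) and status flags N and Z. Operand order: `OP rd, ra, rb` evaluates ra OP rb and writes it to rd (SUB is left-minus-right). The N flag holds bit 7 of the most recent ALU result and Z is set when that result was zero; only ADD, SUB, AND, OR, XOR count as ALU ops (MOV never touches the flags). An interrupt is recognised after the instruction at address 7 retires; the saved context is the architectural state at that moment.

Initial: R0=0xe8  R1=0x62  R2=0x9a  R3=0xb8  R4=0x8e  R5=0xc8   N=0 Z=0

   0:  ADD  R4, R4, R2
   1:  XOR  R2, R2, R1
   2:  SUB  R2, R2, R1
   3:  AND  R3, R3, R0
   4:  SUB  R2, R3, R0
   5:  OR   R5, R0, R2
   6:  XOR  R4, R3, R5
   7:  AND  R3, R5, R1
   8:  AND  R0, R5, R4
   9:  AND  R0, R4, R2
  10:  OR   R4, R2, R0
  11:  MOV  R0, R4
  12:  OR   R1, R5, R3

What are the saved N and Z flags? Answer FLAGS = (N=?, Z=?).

after  0: R0=0xe8 R1=0x62 R2=0x9a R3=0xb8 R4=0x28 R5=0xc8  N=0 Z=0
after  1: R0=0xe8 R1=0x62 R2=0xf8 R3=0xb8 R4=0x28 R5=0xc8  N=1 Z=0
after  2: R0=0xe8 R1=0x62 R2=0x96 R3=0xb8 R4=0x28 R5=0xc8  N=1 Z=0
after  3: R0=0xe8 R1=0x62 R2=0x96 R3=0xa8 R4=0x28 R5=0xc8  N=1 Z=0
after  4: R0=0xe8 R1=0x62 R2=0xc0 R3=0xa8 R4=0x28 R5=0xc8  N=1 Z=0
after  5: R0=0xe8 R1=0x62 R2=0xc0 R3=0xa8 R4=0x28 R5=0xe8  N=1 Z=0
after  6: R0=0xe8 R1=0x62 R2=0xc0 R3=0xa8 R4=0x40 R5=0xe8  N=0 Z=0
after  7: R0=0xe8 R1=0x62 R2=0xc0 R3=0x60 R4=0x40 R5=0xe8  N=0 Z=0
-- IRQ taken; context saved, return-PC = 8 --

FLAGS = (N=0, Z=0)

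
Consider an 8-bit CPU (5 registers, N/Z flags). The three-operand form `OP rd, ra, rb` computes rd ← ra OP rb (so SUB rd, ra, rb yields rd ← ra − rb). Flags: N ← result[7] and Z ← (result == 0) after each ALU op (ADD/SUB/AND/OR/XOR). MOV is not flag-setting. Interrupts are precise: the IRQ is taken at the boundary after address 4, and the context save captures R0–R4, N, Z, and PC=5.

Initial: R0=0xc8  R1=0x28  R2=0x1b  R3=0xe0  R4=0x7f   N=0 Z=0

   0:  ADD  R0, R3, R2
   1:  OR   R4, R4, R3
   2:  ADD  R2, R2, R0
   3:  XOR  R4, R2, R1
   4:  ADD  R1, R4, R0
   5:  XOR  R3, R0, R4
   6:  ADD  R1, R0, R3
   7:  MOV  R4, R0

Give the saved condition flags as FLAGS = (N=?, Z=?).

after  0: R0=0xfb R1=0x28 R2=0x1b R3=0xe0 R4=0x7f  N=1 Z=0
after  1: R0=0xfb R1=0x28 R2=0x1b R3=0xe0 R4=0xff  N=1 Z=0
after  2: R0=0xfb R1=0x28 R2=0x16 R3=0xe0 R4=0xff  N=0 Z=0
after  3: R0=0xfb R1=0x28 R2=0x16 R3=0xe0 R4=0x3e  N=0 Z=0
after  4: R0=0xfb R1=0x39 R2=0x16 R3=0xe0 R4=0x3e  N=0 Z=0
-- IRQ taken; context saved, return-PC = 5 --

FLAGS = (N=0, Z=0)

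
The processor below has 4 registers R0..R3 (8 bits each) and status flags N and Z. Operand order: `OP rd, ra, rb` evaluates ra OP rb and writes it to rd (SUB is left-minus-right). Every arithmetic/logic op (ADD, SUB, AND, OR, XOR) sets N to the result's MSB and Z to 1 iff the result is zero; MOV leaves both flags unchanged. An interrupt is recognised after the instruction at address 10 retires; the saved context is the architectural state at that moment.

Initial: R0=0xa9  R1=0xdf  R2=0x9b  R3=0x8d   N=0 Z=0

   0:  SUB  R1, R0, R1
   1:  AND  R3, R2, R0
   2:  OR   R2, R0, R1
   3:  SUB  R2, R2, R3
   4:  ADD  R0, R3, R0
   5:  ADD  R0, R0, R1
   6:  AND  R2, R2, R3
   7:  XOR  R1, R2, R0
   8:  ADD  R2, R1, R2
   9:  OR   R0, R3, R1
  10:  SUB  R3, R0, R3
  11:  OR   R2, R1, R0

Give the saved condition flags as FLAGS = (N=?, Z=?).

after  0: R0=0xa9 R1=0xca R2=0x9b R3=0x8d  N=1 Z=0
after  1: R0=0xa9 R1=0xca R2=0x9b R3=0x89  N=1 Z=0
after  2: R0=0xa9 R1=0xca R2=0xeb R3=0x89  N=1 Z=0
after  3: R0=0xa9 R1=0xca R2=0x62 R3=0x89  N=0 Z=0
after  4: R0=0x32 R1=0xca R2=0x62 R3=0x89  N=0 Z=0
after  5: R0=0xfc R1=0xca R2=0x62 R3=0x89  N=1 Z=0
after  6: R0=0xfc R1=0xca R2=0x00 R3=0x89  N=0 Z=1
after  7: R0=0xfc R1=0xfc R2=0x00 R3=0x89  N=1 Z=0
after  8: R0=0xfc R1=0xfc R2=0xfc R3=0x89  N=1 Z=0
after  9: R0=0xfd R1=0xfc R2=0xfc R3=0x89  N=1 Z=0
after 10: R0=0xfd R1=0xfc R2=0xfc R3=0x74  N=0 Z=0
-- IRQ taken; context saved, return-PC = 11 --

FLAGS = (N=0, Z=0)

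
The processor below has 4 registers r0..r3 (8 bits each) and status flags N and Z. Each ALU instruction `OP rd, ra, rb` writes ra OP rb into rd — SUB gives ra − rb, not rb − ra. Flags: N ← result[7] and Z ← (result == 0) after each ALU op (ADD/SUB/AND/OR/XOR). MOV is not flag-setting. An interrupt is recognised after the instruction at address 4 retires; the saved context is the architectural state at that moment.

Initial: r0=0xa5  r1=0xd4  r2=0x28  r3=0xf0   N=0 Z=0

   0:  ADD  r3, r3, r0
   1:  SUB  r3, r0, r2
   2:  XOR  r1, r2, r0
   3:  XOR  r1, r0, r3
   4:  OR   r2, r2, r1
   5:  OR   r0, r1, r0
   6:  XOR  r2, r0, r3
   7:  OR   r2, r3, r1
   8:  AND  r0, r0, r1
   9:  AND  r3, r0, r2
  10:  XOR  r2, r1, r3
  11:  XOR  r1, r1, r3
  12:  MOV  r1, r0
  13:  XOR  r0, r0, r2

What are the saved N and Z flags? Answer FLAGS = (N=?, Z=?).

FLAGS = (N=1, Z=0)

after  0: r0=0xa5 r1=0xd4 r2=0x28 r3=0x95  N=1 Z=0
after  1: r0=0xa5 r1=0xd4 r2=0x28 r3=0x7d  N=0 Z=0
after  2: r0=0xa5 r1=0x8d r2=0x28 r3=0x7d  N=1 Z=0
after  3: r0=0xa5 r1=0xd8 r2=0x28 r3=0x7d  N=1 Z=0
after  4: r0=0xa5 r1=0xd8 r2=0xf8 r3=0x7d  N=1 Z=0
-- IRQ taken; context saved, return-PC = 5 --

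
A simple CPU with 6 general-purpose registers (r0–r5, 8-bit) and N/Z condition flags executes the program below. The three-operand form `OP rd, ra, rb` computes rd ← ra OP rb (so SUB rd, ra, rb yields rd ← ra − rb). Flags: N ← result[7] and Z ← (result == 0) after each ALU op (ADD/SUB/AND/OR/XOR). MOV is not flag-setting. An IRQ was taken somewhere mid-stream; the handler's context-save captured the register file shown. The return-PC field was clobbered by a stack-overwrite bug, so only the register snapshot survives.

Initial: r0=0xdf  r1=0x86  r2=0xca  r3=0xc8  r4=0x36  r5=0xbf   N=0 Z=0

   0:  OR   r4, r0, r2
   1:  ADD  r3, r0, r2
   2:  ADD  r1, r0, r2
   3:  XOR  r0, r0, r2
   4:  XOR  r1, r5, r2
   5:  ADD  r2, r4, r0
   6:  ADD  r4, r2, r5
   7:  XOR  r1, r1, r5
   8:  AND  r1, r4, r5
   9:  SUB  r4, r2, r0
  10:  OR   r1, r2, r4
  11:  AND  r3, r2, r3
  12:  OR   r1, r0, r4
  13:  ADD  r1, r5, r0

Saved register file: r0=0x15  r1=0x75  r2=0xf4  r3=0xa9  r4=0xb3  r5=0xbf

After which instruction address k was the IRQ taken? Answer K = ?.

after  0: r0=0xdf r1=0x86 r2=0xca r3=0xc8 r4=0xdf r5=0xbf  N=1 Z=0
after  1: r0=0xdf r1=0x86 r2=0xca r3=0xa9 r4=0xdf r5=0xbf  N=1 Z=0
after  2: r0=0xdf r1=0xa9 r2=0xca r3=0xa9 r4=0xdf r5=0xbf  N=1 Z=0
after  3: r0=0x15 r1=0xa9 r2=0xca r3=0xa9 r4=0xdf r5=0xbf  N=0 Z=0
after  4: r0=0x15 r1=0x75 r2=0xca r3=0xa9 r4=0xdf r5=0xbf  N=0 Z=0
after  5: r0=0x15 r1=0x75 r2=0xf4 r3=0xa9 r4=0xdf r5=0xbf  N=1 Z=0
after  6: r0=0x15 r1=0x75 r2=0xf4 r3=0xa9 r4=0xb3 r5=0xbf  N=1 Z=0
-- IRQ taken; context saved, return-PC = 7 --

K = 6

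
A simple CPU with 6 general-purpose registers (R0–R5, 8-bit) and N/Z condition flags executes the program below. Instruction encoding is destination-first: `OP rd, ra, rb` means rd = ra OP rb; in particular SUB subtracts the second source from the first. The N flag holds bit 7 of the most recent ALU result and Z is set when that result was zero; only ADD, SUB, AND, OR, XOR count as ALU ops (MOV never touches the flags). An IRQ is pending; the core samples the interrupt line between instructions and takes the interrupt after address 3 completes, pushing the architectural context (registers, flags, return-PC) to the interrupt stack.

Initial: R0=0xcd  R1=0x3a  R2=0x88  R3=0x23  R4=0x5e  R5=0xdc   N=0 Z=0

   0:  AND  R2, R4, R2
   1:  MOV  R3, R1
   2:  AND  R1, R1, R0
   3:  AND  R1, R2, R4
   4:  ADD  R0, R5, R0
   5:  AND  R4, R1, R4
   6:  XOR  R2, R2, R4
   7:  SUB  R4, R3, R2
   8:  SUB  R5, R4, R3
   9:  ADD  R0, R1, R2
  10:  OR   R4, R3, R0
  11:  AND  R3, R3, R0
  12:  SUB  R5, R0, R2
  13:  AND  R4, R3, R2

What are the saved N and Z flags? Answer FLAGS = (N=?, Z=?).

FLAGS = (N=0, Z=0)

after  0: R0=0xcd R1=0x3a R2=0x08 R3=0x23 R4=0x5e R5=0xdc  N=0 Z=0
after  1: R0=0xcd R1=0x3a R2=0x08 R3=0x3a R4=0x5e R5=0xdc  N=0 Z=0
after  2: R0=0xcd R1=0x08 R2=0x08 R3=0x3a R4=0x5e R5=0xdc  N=0 Z=0
after  3: R0=0xcd R1=0x08 R2=0x08 R3=0x3a R4=0x5e R5=0xdc  N=0 Z=0
-- IRQ taken; context saved, return-PC = 4 --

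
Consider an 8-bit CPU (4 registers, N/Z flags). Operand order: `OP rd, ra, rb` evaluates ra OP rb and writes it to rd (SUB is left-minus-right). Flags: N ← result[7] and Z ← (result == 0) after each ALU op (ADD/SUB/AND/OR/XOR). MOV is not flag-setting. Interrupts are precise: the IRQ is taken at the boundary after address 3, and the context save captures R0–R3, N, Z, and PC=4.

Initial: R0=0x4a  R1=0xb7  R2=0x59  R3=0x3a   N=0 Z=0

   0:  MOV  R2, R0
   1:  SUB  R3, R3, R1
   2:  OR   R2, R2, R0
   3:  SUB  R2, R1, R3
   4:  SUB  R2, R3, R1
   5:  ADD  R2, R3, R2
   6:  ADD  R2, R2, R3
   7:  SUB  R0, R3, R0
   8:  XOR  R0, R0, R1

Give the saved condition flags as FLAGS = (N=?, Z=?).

FLAGS = (N=0, Z=0)

after  0: R0=0x4a R1=0xb7 R2=0x4a R3=0x3a  N=0 Z=0
after  1: R0=0x4a R1=0xb7 R2=0x4a R3=0x83  N=1 Z=0
after  2: R0=0x4a R1=0xb7 R2=0x4a R3=0x83  N=0 Z=0
after  3: R0=0x4a R1=0xb7 R2=0x34 R3=0x83  N=0 Z=0
-- IRQ taken; context saved, return-PC = 4 --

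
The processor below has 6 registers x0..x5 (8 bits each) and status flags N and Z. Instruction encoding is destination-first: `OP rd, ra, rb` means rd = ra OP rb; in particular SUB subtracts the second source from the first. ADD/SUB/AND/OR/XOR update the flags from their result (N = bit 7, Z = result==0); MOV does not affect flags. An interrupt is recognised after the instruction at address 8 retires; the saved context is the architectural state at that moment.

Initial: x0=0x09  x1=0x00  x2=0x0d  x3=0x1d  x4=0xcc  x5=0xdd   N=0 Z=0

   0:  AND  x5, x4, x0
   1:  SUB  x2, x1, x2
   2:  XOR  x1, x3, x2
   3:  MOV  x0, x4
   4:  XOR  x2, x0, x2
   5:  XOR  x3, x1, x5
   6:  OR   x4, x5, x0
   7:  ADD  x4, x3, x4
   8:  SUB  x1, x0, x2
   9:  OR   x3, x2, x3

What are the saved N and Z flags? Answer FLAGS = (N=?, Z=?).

after  0: x0=0x09 x1=0x00 x2=0x0d x3=0x1d x4=0xcc x5=0x08  N=0 Z=0
after  1: x0=0x09 x1=0x00 x2=0xf3 x3=0x1d x4=0xcc x5=0x08  N=1 Z=0
after  2: x0=0x09 x1=0xee x2=0xf3 x3=0x1d x4=0xcc x5=0x08  N=1 Z=0
after  3: x0=0xcc x1=0xee x2=0xf3 x3=0x1d x4=0xcc x5=0x08  N=1 Z=0
after  4: x0=0xcc x1=0xee x2=0x3f x3=0x1d x4=0xcc x5=0x08  N=0 Z=0
after  5: x0=0xcc x1=0xee x2=0x3f x3=0xe6 x4=0xcc x5=0x08  N=1 Z=0
after  6: x0=0xcc x1=0xee x2=0x3f x3=0xe6 x4=0xcc x5=0x08  N=1 Z=0
after  7: x0=0xcc x1=0xee x2=0x3f x3=0xe6 x4=0xb2 x5=0x08  N=1 Z=0
after  8: x0=0xcc x1=0x8d x2=0x3f x3=0xe6 x4=0xb2 x5=0x08  N=1 Z=0
-- IRQ taken; context saved, return-PC = 9 --

FLAGS = (N=1, Z=0)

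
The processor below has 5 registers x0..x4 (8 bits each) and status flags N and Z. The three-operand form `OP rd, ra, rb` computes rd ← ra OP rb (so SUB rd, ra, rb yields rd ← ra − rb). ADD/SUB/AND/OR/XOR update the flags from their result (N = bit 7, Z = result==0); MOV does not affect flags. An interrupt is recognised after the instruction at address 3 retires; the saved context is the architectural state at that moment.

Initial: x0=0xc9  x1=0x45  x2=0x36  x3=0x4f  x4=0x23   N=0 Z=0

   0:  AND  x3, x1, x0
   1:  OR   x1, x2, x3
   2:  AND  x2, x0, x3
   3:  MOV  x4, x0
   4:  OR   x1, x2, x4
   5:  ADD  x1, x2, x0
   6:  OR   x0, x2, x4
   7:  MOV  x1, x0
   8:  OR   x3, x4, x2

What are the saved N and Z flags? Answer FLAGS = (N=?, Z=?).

FLAGS = (N=0, Z=0)

after  0: x0=0xc9 x1=0x45 x2=0x36 x3=0x41 x4=0x23  N=0 Z=0
after  1: x0=0xc9 x1=0x77 x2=0x36 x3=0x41 x4=0x23  N=0 Z=0
after  2: x0=0xc9 x1=0x77 x2=0x41 x3=0x41 x4=0x23  N=0 Z=0
after  3: x0=0xc9 x1=0x77 x2=0x41 x3=0x41 x4=0xc9  N=0 Z=0
-- IRQ taken; context saved, return-PC = 4 --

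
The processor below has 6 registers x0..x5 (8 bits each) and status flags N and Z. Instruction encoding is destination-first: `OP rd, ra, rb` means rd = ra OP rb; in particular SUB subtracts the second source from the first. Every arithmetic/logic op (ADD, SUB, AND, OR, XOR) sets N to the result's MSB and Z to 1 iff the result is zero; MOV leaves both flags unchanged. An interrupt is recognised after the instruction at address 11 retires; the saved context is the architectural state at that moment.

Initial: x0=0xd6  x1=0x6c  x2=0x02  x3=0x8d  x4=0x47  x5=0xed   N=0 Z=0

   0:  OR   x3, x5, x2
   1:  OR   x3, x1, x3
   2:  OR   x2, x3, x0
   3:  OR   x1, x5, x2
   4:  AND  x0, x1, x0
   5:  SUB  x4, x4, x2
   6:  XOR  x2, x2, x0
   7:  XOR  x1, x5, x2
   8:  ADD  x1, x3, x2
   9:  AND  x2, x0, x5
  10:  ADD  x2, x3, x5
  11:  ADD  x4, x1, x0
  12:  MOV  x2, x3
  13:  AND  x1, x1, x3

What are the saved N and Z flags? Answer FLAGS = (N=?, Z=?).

FLAGS = (N=1, Z=0)

after  0: x0=0xd6 x1=0x6c x2=0x02 x3=0xef x4=0x47 x5=0xed  N=1 Z=0
after  1: x0=0xd6 x1=0x6c x2=0x02 x3=0xef x4=0x47 x5=0xed  N=1 Z=0
after  2: x0=0xd6 x1=0x6c x2=0xff x3=0xef x4=0x47 x5=0xed  N=1 Z=0
after  3: x0=0xd6 x1=0xff x2=0xff x3=0xef x4=0x47 x5=0xed  N=1 Z=0
after  4: x0=0xd6 x1=0xff x2=0xff x3=0xef x4=0x47 x5=0xed  N=1 Z=0
after  5: x0=0xd6 x1=0xff x2=0xff x3=0xef x4=0x48 x5=0xed  N=0 Z=0
after  6: x0=0xd6 x1=0xff x2=0x29 x3=0xef x4=0x48 x5=0xed  N=0 Z=0
after  7: x0=0xd6 x1=0xc4 x2=0x29 x3=0xef x4=0x48 x5=0xed  N=1 Z=0
after  8: x0=0xd6 x1=0x18 x2=0x29 x3=0xef x4=0x48 x5=0xed  N=0 Z=0
after  9: x0=0xd6 x1=0x18 x2=0xc4 x3=0xef x4=0x48 x5=0xed  N=1 Z=0
after 10: x0=0xd6 x1=0x18 x2=0xdc x3=0xef x4=0x48 x5=0xed  N=1 Z=0
after 11: x0=0xd6 x1=0x18 x2=0xdc x3=0xef x4=0xee x5=0xed  N=1 Z=0
-- IRQ taken; context saved, return-PC = 12 --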